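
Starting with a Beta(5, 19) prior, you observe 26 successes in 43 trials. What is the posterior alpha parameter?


For a Beta-Binomial conjugate model:
Posterior alpha = prior alpha + number of successes
= 5 + 26 = 31

31


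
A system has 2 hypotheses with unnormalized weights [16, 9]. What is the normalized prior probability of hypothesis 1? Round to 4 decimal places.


The normalized prior is the weight divided by the total.
Total weight = 25
P(H1) = 16 / 25 = 0.64

0.64


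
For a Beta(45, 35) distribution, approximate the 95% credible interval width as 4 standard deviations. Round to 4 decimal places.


Variance of Beta(a,b) = ab / ((a+b)^2 * (a+b+1))
= 45*35 / ((80)^2 * 81)
= 0.003
SD = sqrt(0.003) = 0.0551
Width = 4 * SD = 0.2205

0.2205


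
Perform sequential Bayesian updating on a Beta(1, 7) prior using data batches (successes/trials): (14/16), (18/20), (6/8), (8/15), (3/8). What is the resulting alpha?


Accumulate successes: 49
Posterior alpha = prior alpha + sum of successes
= 1 + 49 = 50

50


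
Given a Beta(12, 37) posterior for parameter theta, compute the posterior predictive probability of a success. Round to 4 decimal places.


For a Beta-Bernoulli model, the predictive probability is the mean:
P(success) = 12/(12+37) = 12/49 = 0.2449

0.2449


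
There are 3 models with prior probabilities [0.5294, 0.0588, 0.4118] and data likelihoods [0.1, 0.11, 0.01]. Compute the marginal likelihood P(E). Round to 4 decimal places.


P(E) = sum over models of P(M_i) * P(E|M_i)
= 0.5294*0.1 + 0.0588*0.11 + 0.4118*0.01
= 0.0635

0.0635


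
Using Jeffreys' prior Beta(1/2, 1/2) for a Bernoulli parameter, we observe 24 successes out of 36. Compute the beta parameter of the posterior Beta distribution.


Conjugate update: Beta(0.5 + k, 0.5 + n - k).
k = 24, n - k = 12
Posterior beta = 0.5 + (n - k) = 0.5 + 12 = 12.5

12.5


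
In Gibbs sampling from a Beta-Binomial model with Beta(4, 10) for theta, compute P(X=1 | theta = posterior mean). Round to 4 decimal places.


Posterior mean = alpha/(alpha+beta) = 4/14 = 0.2857
P(X=1|theta=mean) = theta = 0.2857

0.2857


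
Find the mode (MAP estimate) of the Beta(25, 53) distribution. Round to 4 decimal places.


For Beta(a,b) with a,b > 1:
Mode = (a-1)/(a+b-2) = (25-1)/(78-2)
= 24/76 = 0.3158

0.3158


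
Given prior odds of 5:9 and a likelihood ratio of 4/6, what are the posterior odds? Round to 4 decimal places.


Posterior odds = prior odds * LR
Prior odds = 5/9 = 0.5556
LR = 4/6 = 0.6667
Posterior odds = 0.5556 * 0.6667 = 0.3704

0.3704


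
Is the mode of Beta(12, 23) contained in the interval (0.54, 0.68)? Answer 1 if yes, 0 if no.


Mode = (a-1)/(a+b-2) = 11/33 = 0.3333
Interval: (0.54, 0.68)
Contains mode? 0

0


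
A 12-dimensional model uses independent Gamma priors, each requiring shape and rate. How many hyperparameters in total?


Per parameter: 2 (shape and rate).
Total = 12 * 2 = 24

24


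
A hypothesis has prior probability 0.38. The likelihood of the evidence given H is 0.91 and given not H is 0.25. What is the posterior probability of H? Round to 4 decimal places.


Using Bayes' theorem:
P(E) = 0.38 * 0.91 + 0.62 * 0.25
P(E) = 0.5008
P(H|E) = (0.38 * 0.91) / 0.5008 = 0.6905

0.6905


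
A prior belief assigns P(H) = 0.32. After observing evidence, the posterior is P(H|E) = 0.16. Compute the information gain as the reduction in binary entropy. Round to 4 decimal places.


H(prior) = -0.32*log2(0.32) - 0.68*log2(0.68)
= 0.9044
H(post) = -0.16*log2(0.16) - 0.84*log2(0.84)
= 0.6343
IG = 0.9044 - 0.6343 = 0.2701

0.2701


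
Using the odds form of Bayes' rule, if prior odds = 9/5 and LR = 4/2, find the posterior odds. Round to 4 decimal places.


Bayes' rule in odds form: posterior odds = prior odds * LR
= (9 * 4) / (5 * 2)
= 36/10 = 3.6

3.6


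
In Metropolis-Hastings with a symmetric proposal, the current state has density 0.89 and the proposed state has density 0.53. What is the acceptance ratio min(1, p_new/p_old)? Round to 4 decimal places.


Ratio = p_new / p_old = 0.53 / 0.89 = 0.5955
Acceptance = min(1, 0.5955) = 0.5955

0.5955


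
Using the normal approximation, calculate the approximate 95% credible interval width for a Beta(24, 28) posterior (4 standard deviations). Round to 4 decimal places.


Var(Beta) = 24*28/(52^2 * 53) = 0.0047
SD = 0.0685
Width ~ 4*SD = 0.2739

0.2739


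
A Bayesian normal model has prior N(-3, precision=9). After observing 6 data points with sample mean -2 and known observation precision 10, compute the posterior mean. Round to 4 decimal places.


Posterior mean = (prior_precision * prior_mean + n * data_precision * data_mean) / (prior_precision + n * data_precision)
Numerator = 9*-3 + 6*10*-2 = -147
Denominator = 9 + 6*10 = 69
Posterior mean = -2.1304

-2.1304


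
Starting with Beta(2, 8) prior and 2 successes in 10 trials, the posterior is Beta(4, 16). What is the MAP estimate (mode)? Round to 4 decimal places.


The mode of Beta(a, b) when a > 1 and b > 1 is (a-1)/(a+b-2)
= (4 - 1) / (4 + 16 - 2)
= 3 / 18
= 0.1667

0.1667


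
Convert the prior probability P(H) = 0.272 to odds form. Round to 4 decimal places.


P(not H) = 1 - 0.272 = 0.728
Odds = 0.272 / 0.728 = 0.3736

0.3736


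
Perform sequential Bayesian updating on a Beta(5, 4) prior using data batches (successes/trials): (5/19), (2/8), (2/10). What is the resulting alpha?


Accumulate successes: 9
Posterior alpha = prior alpha + sum of successes
= 5 + 9 = 14

14


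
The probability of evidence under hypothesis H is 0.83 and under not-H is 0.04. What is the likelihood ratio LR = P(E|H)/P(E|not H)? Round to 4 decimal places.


LR = 0.83 / 0.04
= 20.75

20.75


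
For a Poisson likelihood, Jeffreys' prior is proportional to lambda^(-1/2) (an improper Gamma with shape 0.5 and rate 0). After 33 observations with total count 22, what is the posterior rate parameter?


Jeffreys' prior for Poisson is proportional to lambda^(-1/2).
Posterior is Gamma(0.5 + S, 0 + n) = Gamma(0.5 + 22, 33).
Posterior rate = 0 + n = 33

33.0


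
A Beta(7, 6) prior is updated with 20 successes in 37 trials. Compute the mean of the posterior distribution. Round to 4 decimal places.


After update: Beta(27, 23)
Mean = 27 / (27 + 23) = 27 / 50
= 0.54

0.54


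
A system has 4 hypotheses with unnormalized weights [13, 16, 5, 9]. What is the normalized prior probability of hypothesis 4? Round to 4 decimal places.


The normalized prior is the weight divided by the total.
Total weight = 43
P(H4) = 9 / 43 = 0.2093

0.2093


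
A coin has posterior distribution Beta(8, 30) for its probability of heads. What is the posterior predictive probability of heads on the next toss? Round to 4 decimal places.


Posterior predictive = E[theta] = alpha/(alpha+beta)
= 8/38
= 0.2105

0.2105


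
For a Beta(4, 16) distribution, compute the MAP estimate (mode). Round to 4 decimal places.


MAP = mode = (a-1)/(a+b-2)
= (4-1)/(4+16-2)
= 3/18 = 0.1667

0.1667


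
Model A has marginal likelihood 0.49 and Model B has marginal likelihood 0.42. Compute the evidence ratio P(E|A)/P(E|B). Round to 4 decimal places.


Evidence ratio = P(E|A) / P(E|B)
= 0.49 / 0.42
= 1.1667

1.1667


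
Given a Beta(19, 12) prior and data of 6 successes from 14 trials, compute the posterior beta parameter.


Number of failures = 14 - 6 = 8
Posterior beta = 12 + 8 = 20

20


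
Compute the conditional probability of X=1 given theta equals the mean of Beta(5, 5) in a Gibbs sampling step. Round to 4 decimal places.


Mean of Beta(5, 5) = 0.5
P(X=1 | theta=0.5) = 0.5

0.5


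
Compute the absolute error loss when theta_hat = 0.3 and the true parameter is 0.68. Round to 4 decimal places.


L = |theta_hat - theta_true|
= |0.3 - 0.68| = 0.38

0.38


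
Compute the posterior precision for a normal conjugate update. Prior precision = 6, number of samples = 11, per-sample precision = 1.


tau_post = tau_0 + n * tau
= 6 + 11 * 1 = 17

17


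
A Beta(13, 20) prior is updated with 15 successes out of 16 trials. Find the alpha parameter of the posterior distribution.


In the Beta-Binomial conjugate update:
alpha_post = alpha_prior + successes
= 13 + 15
= 28

28


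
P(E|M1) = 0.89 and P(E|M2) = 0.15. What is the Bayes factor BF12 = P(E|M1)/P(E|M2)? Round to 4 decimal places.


Bayes factor BF12 = P(E|M1) / P(E|M2)
= 0.89 / 0.15
= 5.9333

5.9333


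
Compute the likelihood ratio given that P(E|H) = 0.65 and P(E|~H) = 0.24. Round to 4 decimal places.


LR = P(E|H) / P(E|~H)
= 0.65 / 0.24 = 2.7083

2.7083


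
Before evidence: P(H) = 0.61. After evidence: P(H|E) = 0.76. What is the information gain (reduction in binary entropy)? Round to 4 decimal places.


Prior entropy = 0.9648
Posterior entropy = 0.795
Information gain = 0.9648 - 0.795 = 0.1698

0.1698


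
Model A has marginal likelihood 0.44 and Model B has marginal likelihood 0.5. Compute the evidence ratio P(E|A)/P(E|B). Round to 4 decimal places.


Evidence ratio = P(E|A) / P(E|B)
= 0.44 / 0.5
= 0.88

0.88


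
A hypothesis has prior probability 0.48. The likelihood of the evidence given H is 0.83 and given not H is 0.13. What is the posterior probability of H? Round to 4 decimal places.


Using Bayes' theorem:
P(E) = 0.48 * 0.83 + 0.52 * 0.13
P(E) = 0.466
P(H|E) = (0.48 * 0.83) / 0.466 = 0.8549

0.8549


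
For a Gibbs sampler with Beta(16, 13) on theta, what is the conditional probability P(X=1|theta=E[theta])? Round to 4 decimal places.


E[theta] = 16/(16+13) = 0.5517
P(X=1|theta) = theta = 0.5517

0.5517


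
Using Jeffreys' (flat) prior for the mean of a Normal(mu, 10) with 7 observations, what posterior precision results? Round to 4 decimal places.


Flat prior means prior precision is 0.
Posterior precision = n / sigma^2 = 7/10 = 0.7

0.7


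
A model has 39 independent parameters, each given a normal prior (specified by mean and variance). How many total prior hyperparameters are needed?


Each normal prior needs 2 hyperparameters (mean and variance).
Total = 2 * 39 = 78

78


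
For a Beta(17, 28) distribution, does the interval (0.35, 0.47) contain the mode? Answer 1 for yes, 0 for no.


Mode of Beta(a,b) = (a-1)/(a+b-2)
= (17-1)/(17+28-2) = 0.3721
Check: 0.35 <= 0.3721 <= 0.47?
Result: 1

1


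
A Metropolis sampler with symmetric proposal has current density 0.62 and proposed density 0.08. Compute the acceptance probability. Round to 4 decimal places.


For symmetric proposals, acceptance = min(1, pi(x*)/pi(x))
= min(1, 0.08/0.62)
= min(1, 0.129) = 0.129

0.129


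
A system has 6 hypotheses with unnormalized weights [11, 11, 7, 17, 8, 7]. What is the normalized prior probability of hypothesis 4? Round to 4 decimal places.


The normalized prior is the weight divided by the total.
Total weight = 61
P(H4) = 17 / 61 = 0.2787

0.2787


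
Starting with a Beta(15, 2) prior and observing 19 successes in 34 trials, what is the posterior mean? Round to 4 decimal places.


Posterior parameters: alpha = 15 + 19 = 34
beta = 2 + 15 = 17
Posterior mean = alpha / (alpha + beta) = 34 / 51
= 0.6667

0.6667


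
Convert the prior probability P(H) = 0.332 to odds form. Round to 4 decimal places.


P(not H) = 1 - 0.332 = 0.668
Odds = 0.332 / 0.668 = 0.497

0.497


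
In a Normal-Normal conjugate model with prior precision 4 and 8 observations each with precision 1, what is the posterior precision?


Posterior precision = prior precision + n * observation precision
= 4 + 8 * 1
= 4 + 8 = 12

12


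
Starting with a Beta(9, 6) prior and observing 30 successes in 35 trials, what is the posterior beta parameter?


Posterior beta = prior beta + failures
Failures = 35 - 30 = 5
beta_post = 6 + 5 = 11

11


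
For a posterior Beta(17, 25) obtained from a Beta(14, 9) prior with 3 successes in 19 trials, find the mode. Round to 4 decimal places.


Mode = (alpha - 1) / (alpha + beta - 2)
= 16 / 40
= 0.4

0.4


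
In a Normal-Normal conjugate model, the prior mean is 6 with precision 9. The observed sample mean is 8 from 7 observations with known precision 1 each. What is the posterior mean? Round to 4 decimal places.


Posterior precision = tau0 + n*tau = 9 + 7*1 = 16
Posterior mean = (tau0*mu0 + n*tau*xbar) / posterior_precision
= (9*6 + 7*1*8) / 16
= 110 / 16 = 6.875

6.875


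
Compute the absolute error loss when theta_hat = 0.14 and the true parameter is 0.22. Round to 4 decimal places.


L = |theta_hat - theta_true|
= |0.14 - 0.22| = 0.08

0.08


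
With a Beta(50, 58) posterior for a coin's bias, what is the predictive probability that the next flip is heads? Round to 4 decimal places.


The predictive probability equals the posterior mean.
P(next = heads) = alpha / (alpha + beta)
= 50 / 108 = 0.463

0.463


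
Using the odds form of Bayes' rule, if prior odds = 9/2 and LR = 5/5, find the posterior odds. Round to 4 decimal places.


Bayes' rule in odds form: posterior odds = prior odds * LR
= (9 * 5) / (2 * 5)
= 45/10 = 4.5

4.5


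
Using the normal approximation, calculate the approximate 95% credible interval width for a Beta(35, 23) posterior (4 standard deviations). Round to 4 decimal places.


Var(Beta) = 35*23/(58^2 * 59) = 0.0041
SD = 0.0637
Width ~ 4*SD = 0.2547

0.2547


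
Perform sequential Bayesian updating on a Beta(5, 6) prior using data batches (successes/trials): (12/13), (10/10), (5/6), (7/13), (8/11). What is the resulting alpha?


Accumulate successes: 42
Posterior alpha = prior alpha + sum of successes
= 5 + 42 = 47

47


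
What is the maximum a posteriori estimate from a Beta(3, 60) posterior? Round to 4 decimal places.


The MAP estimate equals the mode of the distribution.
Mode of Beta(a,b) = (a-1)/(a+b-2)
= 2/61
= 0.0328

0.0328


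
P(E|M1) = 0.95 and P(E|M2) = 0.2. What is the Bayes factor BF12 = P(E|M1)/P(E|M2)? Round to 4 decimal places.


Bayes factor BF12 = P(E|M1) / P(E|M2)
= 0.95 / 0.2
= 4.75

4.75


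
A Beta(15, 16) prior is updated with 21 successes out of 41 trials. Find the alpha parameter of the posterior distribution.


In the Beta-Binomial conjugate update:
alpha_post = alpha_prior + successes
= 15 + 21
= 36

36


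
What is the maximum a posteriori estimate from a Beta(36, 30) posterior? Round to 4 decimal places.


The MAP estimate equals the mode of the distribution.
Mode of Beta(a,b) = (a-1)/(a+b-2)
= 35/64
= 0.5469

0.5469


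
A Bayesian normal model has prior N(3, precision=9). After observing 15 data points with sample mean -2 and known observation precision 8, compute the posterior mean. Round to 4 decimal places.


Posterior mean = (prior_precision * prior_mean + n * data_precision * data_mean) / (prior_precision + n * data_precision)
Numerator = 9*3 + 15*8*-2 = -213
Denominator = 9 + 15*8 = 129
Posterior mean = -1.6512

-1.6512


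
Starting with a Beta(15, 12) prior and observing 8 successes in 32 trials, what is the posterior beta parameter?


Posterior beta = prior beta + failures
Failures = 32 - 8 = 24
beta_post = 12 + 24 = 36

36


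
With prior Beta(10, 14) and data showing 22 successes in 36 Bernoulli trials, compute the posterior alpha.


Conjugate update: alpha_posterior = alpha_prior + k
= 10 + 22 = 32

32


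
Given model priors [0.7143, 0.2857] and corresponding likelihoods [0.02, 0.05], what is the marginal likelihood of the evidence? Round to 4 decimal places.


P(E) = sum_i P(M_i) P(E|M_i)
= 0.0143 + 0.0143
= 0.0286

0.0286


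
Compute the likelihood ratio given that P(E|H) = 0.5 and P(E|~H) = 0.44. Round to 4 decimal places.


LR = P(E|H) / P(E|~H)
= 0.5 / 0.44 = 1.1364

1.1364


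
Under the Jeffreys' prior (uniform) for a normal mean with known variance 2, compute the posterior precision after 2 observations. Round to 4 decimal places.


Prior precision = 0 (flat prior).
Post. prec. = 0 + n/var = 2/2 = 1.0

1.0


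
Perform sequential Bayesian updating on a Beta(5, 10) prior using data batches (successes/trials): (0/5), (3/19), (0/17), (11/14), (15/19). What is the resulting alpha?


Accumulate successes: 29
Posterior alpha = prior alpha + sum of successes
= 5 + 29 = 34

34


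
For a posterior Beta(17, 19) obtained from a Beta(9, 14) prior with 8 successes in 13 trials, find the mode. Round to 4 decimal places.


Mode = (alpha - 1) / (alpha + beta - 2)
= 16 / 34
= 0.4706

0.4706


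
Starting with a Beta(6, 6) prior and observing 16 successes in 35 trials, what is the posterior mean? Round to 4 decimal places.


Posterior parameters: alpha = 6 + 16 = 22
beta = 6 + 19 = 25
Posterior mean = alpha / (alpha + beta) = 22 / 47
= 0.4681

0.4681


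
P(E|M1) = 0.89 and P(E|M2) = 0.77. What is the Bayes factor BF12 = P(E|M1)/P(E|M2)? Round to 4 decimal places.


Bayes factor BF12 = P(E|M1) / P(E|M2)
= 0.89 / 0.77
= 1.1558

1.1558


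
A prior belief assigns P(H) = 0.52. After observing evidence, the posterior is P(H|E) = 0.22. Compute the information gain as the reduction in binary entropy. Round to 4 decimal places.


H(prior) = -0.52*log2(0.52) - 0.48*log2(0.48)
= 0.9988
H(post) = -0.22*log2(0.22) - 0.78*log2(0.78)
= 0.7602
IG = 0.9988 - 0.7602 = 0.2387

0.2387


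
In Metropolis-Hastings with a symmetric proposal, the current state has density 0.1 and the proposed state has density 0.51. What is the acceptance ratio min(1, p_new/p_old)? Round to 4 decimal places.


Ratio = p_new / p_old = 0.51 / 0.1 = 5.1
Acceptance = min(1, 5.1) = 1.0

1.0


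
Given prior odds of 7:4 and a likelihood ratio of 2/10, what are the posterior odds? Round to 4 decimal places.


Posterior odds = prior odds * LR
Prior odds = 7/4 = 1.75
LR = 2/10 = 0.2
Posterior odds = 1.75 * 0.2 = 0.35

0.35


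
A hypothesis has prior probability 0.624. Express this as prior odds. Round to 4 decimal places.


Odds = P(H) / P(not H) = 0.624 / 0.376
= 1.6596

1.6596


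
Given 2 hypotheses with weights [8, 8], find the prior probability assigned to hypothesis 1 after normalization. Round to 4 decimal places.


To normalize, divide each weight by the sum of all weights.
Sum = 16
Prior(H1) = 8/16 = 0.5

0.5


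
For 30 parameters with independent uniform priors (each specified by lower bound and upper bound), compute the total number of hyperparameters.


A uniform prior has 2 hyperparameters per parameter.
Total = 30 * 2 = 60

60


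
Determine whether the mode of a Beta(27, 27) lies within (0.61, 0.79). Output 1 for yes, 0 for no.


First find the mode: (a-1)/(a+b-2) = 0.5
Is 0.5 in (0.61, 0.79)? 0

0


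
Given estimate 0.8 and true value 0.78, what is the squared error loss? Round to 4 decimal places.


Squared error = (estimate - true)^2
Difference = 0.02
Loss = 0.02^2 = 0.0004

0.0004


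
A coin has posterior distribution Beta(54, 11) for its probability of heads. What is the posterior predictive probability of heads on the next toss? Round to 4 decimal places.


Posterior predictive = E[theta] = alpha/(alpha+beta)
= 54/65
= 0.8308

0.8308


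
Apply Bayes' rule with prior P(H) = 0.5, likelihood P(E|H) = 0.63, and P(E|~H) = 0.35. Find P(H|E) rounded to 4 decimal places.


Step 1: Compute marginal P(E) = P(E|H)P(H) + P(E|~H)P(~H)
= 0.63*0.5 + 0.35*0.5 = 0.49
Step 2: P(H|E) = P(E|H)P(H)/P(E) = 0.315/0.49
= 0.6429

0.6429


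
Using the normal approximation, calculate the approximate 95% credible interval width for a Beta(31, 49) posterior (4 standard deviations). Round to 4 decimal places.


Var(Beta) = 31*49/(80^2 * 81) = 0.0029
SD = 0.0541
Width ~ 4*SD = 0.2165

0.2165


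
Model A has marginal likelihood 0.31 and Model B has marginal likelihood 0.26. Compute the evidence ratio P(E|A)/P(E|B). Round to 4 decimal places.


Evidence ratio = P(E|A) / P(E|B)
= 0.31 / 0.26
= 1.1923

1.1923


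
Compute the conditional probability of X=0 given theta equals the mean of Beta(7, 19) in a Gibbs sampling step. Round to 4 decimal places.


Mean of Beta(7, 19) = 0.2692
P(X=0 | theta=0.2692) = 0.7308

0.7308


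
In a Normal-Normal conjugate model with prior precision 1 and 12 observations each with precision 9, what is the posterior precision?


Posterior precision = prior precision + n * observation precision
= 1 + 12 * 9
= 1 + 108 = 109

109


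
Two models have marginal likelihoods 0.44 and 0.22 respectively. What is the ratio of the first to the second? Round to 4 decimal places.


Evidence ratio = 0.44 / 0.22
= 2.0

2.0


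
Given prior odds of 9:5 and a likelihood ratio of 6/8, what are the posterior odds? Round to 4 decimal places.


Posterior odds = prior odds * LR
Prior odds = 9/5 = 1.8
LR = 6/8 = 0.75
Posterior odds = 1.8 * 0.75 = 1.35

1.35


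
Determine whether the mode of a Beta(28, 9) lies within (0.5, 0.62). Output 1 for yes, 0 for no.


First find the mode: (a-1)/(a+b-2) = 0.7714
Is 0.7714 in (0.5, 0.62)? 0

0


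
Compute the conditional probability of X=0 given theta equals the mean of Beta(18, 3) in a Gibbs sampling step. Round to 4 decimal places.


Mean of Beta(18, 3) = 0.8571
P(X=0 | theta=0.8571) = 0.1429

0.1429


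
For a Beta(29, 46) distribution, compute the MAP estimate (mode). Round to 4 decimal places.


MAP = mode = (a-1)/(a+b-2)
= (29-1)/(29+46-2)
= 28/73 = 0.3836

0.3836


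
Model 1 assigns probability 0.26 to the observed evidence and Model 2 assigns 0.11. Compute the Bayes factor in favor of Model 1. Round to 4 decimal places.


BF = P(data|M1) / P(data|M2)
= 0.26 / 0.11 = 2.3636

2.3636


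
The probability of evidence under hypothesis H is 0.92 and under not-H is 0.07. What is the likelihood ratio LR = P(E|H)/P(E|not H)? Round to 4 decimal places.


LR = 0.92 / 0.07
= 13.1429

13.1429


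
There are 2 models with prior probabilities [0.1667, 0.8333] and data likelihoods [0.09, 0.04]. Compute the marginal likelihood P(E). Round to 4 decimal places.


P(E) = sum over models of P(M_i) * P(E|M_i)
= 0.1667*0.09 + 0.8333*0.04
= 0.0483

0.0483


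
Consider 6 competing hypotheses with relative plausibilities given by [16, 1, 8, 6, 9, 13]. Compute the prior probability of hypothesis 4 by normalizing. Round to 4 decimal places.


Sum of weights = 16 + 1 + 8 + 6 + 9 + 13 = 53
Normalized prior for H4 = 6 / 53
= 0.1132

0.1132


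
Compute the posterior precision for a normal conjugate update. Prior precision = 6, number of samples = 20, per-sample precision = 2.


tau_post = tau_0 + n * tau
= 6 + 20 * 2 = 46

46


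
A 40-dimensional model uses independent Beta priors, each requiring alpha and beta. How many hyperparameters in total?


Per parameter: 2 (alpha and beta).
Total = 40 * 2 = 80

80


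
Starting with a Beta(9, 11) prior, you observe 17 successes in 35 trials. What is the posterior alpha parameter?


For a Beta-Binomial conjugate model:
Posterior alpha = prior alpha + number of successes
= 9 + 17 = 26

26


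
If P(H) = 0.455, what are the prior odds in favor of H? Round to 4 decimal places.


Prior odds = P(H) / (1 - P(H))
= 0.455 / 0.545
= 0.8349

0.8349


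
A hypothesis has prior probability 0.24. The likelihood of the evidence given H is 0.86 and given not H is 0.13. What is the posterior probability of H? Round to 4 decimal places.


Using Bayes' theorem:
P(E) = 0.24 * 0.86 + 0.76 * 0.13
P(E) = 0.3052
P(H|E) = (0.24 * 0.86) / 0.3052 = 0.6763

0.6763


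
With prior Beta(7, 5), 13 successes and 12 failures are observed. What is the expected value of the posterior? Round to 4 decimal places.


Posterior = Beta(20, 17)
E[theta] = alpha/(alpha+beta)
= 20/37 = 0.5405

0.5405


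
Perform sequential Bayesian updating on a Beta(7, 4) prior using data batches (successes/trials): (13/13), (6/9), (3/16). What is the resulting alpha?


Accumulate successes: 22
Posterior alpha = prior alpha + sum of successes
= 7 + 22 = 29

29


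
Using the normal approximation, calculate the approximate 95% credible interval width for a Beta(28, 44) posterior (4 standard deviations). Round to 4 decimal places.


Var(Beta) = 28*44/(72^2 * 73) = 0.0033
SD = 0.0571
Width ~ 4*SD = 0.2282

0.2282


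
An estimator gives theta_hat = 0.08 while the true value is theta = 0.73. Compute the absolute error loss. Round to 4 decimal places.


The absolute error loss is |theta_hat - theta|
= |0.08 - 0.73|
= 0.65

0.65


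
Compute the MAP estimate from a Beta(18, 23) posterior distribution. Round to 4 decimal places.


MAP = mode of Beta distribution
= (alpha - 1)/(alpha + beta - 2)
= (18-1)/(18+23-2)
= 17/39 = 0.4359

0.4359


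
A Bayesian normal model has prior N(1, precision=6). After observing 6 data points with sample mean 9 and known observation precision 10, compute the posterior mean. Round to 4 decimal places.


Posterior mean = (prior_precision * prior_mean + n * data_precision * data_mean) / (prior_precision + n * data_precision)
Numerator = 6*1 + 6*10*9 = 546
Denominator = 6 + 6*10 = 66
Posterior mean = 8.2727

8.2727


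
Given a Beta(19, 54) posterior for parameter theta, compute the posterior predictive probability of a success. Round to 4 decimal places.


For a Beta-Bernoulli model, the predictive probability is the mean:
P(success) = 19/(19+54) = 19/73 = 0.2603

0.2603


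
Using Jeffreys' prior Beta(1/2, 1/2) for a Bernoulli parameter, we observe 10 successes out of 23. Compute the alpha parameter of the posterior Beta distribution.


Conjugate update: Beta(0.5 + k, 0.5 + n - k).
k = 10, n - k = 13
Posterior alpha = 0.5 + k = 0.5 + 10 = 10.5

10.5


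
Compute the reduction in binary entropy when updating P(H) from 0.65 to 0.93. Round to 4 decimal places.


H_before = -p*log2(p) - (1-p)*log2(1-p) for p=0.65: 0.9341
H_after for p=0.93: 0.3659
Reduction = 0.9341 - 0.3659 = 0.5681

0.5681


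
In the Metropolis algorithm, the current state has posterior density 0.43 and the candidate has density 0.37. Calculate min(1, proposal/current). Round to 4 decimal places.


Ratio = 0.37/0.43 = 0.8605
Acceptance probability = min(1, 0.8605)
= 0.8605

0.8605


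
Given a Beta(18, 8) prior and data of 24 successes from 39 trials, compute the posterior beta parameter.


Number of failures = 39 - 24 = 15
Posterior beta = 8 + 15 = 23

23


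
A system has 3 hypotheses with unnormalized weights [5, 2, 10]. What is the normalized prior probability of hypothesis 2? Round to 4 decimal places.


The normalized prior is the weight divided by the total.
Total weight = 17
P(H2) = 2 / 17 = 0.1176

0.1176


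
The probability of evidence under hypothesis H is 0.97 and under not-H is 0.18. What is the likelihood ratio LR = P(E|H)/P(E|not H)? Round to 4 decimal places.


LR = 0.97 / 0.18
= 5.3889

5.3889


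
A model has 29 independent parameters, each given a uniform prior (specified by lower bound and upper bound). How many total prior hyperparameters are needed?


Each uniform prior needs 2 hyperparameters (lower bound and upper bound).
Total = 2 * 29 = 58

58


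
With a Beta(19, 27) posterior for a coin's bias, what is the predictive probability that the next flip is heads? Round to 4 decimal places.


The predictive probability equals the posterior mean.
P(next = heads) = alpha / (alpha + beta)
= 19 / 46 = 0.413

0.413


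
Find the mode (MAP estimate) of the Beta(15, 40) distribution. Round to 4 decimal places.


For Beta(a,b) with a,b > 1:
Mode = (a-1)/(a+b-2) = (15-1)/(55-2)
= 14/53 = 0.2642

0.2642


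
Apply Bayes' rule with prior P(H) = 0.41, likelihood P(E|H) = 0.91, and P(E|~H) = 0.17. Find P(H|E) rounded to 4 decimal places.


Step 1: Compute marginal P(E) = P(E|H)P(H) + P(E|~H)P(~H)
= 0.91*0.41 + 0.17*0.59 = 0.4734
Step 2: P(H|E) = P(E|H)P(H)/P(E) = 0.3731/0.4734
= 0.7881

0.7881


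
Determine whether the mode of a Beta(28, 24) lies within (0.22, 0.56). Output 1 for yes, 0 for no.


First find the mode: (a-1)/(a+b-2) = 0.54
Is 0.54 in (0.22, 0.56)? 1

1


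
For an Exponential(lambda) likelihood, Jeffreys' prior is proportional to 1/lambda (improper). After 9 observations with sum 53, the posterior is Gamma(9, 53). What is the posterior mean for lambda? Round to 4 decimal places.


Posterior = Gamma(n, sum_x) = Gamma(9, 53)
Posterior mean = shape/rate = 9/53
= 0.1698

0.1698


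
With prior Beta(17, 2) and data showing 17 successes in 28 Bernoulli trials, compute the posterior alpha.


Conjugate update: alpha_posterior = alpha_prior + k
= 17 + 17 = 34

34


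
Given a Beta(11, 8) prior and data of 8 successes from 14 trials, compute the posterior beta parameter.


Number of failures = 14 - 8 = 6
Posterior beta = 8 + 6 = 14

14


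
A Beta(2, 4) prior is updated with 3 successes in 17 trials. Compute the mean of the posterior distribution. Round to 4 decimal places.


After update: Beta(5, 18)
Mean = 5 / (5 + 18) = 5 / 23
= 0.2174

0.2174


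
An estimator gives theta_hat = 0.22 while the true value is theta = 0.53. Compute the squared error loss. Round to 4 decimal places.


The squared error loss is (theta_hat - theta)^2
= (0.22 - 0.53)^2
= (-0.31)^2 = 0.0961

0.0961


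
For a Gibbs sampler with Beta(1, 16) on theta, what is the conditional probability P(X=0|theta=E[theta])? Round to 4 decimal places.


E[theta] = 1/(1+16) = 0.0588
P(X=0|theta) = 1 - theta = 0.9412

0.9412


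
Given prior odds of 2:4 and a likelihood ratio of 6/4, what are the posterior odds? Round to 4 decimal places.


Posterior odds = prior odds * LR
Prior odds = 2/4 = 0.5
LR = 6/4 = 1.5
Posterior odds = 0.5 * 1.5 = 0.75

0.75


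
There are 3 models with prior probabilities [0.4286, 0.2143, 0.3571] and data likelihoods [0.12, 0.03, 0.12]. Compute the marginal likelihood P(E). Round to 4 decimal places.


P(E) = sum over models of P(M_i) * P(E|M_i)
= 0.4286*0.12 + 0.2143*0.03 + 0.3571*0.12
= 0.1007

0.1007


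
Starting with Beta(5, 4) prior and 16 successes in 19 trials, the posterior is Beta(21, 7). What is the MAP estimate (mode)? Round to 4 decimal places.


The mode of Beta(a, b) when a > 1 and b > 1 is (a-1)/(a+b-2)
= (21 - 1) / (21 + 7 - 2)
= 20 / 26
= 0.7692

0.7692


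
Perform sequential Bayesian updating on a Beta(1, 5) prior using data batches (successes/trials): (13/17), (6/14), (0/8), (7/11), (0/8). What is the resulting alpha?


Accumulate successes: 26
Posterior alpha = prior alpha + sum of successes
= 1 + 26 = 27

27


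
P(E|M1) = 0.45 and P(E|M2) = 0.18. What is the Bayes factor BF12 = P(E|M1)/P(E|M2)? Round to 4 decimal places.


Bayes factor BF12 = P(E|M1) / P(E|M2)
= 0.45 / 0.18
= 2.5

2.5


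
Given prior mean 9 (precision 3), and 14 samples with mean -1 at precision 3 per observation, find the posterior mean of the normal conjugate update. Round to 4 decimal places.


The posterior mean is a precision-weighted average of prior and data.
Post. prec. = 3 + 42 = 45
Post. mean = (27 + -42)/45 = -15/45 = -0.3333

-0.3333


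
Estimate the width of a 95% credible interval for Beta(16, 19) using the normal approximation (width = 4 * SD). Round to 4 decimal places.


For Beta(a,b): Var = ab/((a+b)^2(a+b+1))
Var = 0.0069, SD = 0.083
Approximate 95% CI width = 4 * 0.083 = 0.3321

0.3321


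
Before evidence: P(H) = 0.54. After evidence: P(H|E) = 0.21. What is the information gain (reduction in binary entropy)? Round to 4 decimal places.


Prior entropy = 0.9954
Posterior entropy = 0.7415
Information gain = 0.9954 - 0.7415 = 0.2539

0.2539


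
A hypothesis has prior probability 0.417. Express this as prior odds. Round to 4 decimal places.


Odds = P(H) / P(not H) = 0.417 / 0.583
= 0.7153

0.7153


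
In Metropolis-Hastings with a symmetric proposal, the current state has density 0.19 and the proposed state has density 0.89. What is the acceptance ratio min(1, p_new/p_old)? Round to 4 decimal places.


Ratio = p_new / p_old = 0.89 / 0.19 = 4.6842
Acceptance = min(1, 4.6842) = 1.0

1.0


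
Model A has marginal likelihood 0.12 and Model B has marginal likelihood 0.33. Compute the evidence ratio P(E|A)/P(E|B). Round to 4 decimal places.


Evidence ratio = P(E|A) / P(E|B)
= 0.12 / 0.33
= 0.3636

0.3636


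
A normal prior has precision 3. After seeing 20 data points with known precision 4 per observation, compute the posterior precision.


In the conjugate normal model, precisions add:
tau_posterior = tau_prior + n * tau_data
= 3 + 20*4 = 83

83


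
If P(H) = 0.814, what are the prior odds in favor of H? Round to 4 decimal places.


Prior odds = P(H) / (1 - P(H))
= 0.814 / 0.186
= 4.3763

4.3763


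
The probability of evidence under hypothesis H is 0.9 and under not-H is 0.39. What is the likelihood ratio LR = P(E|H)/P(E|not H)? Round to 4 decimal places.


LR = 0.9 / 0.39
= 2.3077

2.3077


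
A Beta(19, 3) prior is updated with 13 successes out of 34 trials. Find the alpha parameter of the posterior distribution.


In the Beta-Binomial conjugate update:
alpha_post = alpha_prior + successes
= 19 + 13
= 32

32


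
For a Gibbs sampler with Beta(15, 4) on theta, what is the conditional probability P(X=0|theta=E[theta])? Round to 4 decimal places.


E[theta] = 15/(15+4) = 0.7895
P(X=0|theta) = 1 - theta = 0.2105

0.2105


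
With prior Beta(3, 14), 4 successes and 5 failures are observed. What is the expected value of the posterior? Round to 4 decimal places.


Posterior = Beta(7, 19)
E[theta] = alpha/(alpha+beta)
= 7/26 = 0.2692

0.2692


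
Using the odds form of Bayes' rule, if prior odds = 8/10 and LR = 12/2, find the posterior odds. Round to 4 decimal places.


Bayes' rule in odds form: posterior odds = prior odds * LR
= (8 * 12) / (10 * 2)
= 96/20 = 4.8

4.8


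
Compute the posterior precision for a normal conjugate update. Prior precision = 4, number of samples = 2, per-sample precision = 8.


tau_post = tau_0 + n * tau
= 4 + 2 * 8 = 20

20


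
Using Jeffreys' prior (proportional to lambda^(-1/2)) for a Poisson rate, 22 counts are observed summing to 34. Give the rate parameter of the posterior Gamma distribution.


Conjugate update: Gamma(prior_shape + S, prior_rate + n).
Prior shape = 0.5, prior rate = 0.
Posterior rate = 0 + n = 22

22.0


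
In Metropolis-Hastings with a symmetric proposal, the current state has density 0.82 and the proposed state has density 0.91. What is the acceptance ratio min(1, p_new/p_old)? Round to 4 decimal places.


Ratio = p_new / p_old = 0.91 / 0.82 = 1.1098
Acceptance = min(1, 1.1098) = 1.0

1.0


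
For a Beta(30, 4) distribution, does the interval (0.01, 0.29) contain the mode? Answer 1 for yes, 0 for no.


Mode of Beta(a,b) = (a-1)/(a+b-2)
= (30-1)/(30+4-2) = 0.9062
Check: 0.01 <= 0.9062 <= 0.29?
Result: 0

0


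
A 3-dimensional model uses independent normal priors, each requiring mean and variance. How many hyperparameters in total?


Per parameter: 2 (mean and variance).
Total = 3 * 2 = 6

6


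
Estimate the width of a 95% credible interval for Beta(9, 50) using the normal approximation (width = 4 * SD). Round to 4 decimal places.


For Beta(a,b): Var = ab/((a+b)^2(a+b+1))
Var = 0.0022, SD = 0.0464
Approximate 95% CI width = 4 * 0.0464 = 0.1857

0.1857


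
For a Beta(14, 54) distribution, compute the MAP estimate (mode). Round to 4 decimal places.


MAP = mode = (a-1)/(a+b-2)
= (14-1)/(14+54-2)
= 13/66 = 0.197

0.197


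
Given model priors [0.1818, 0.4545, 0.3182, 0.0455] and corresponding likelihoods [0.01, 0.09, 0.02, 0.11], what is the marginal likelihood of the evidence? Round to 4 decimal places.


P(E) = sum_i P(M_i) P(E|M_i)
= 0.0018 + 0.0409 + 0.0064 + 0.005
= 0.0541

0.0541


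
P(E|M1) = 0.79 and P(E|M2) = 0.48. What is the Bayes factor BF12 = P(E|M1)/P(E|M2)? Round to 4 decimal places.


Bayes factor BF12 = P(E|M1) / P(E|M2)
= 0.79 / 0.48
= 1.6458

1.6458


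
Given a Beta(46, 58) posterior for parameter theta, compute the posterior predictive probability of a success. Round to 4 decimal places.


For a Beta-Bernoulli model, the predictive probability is the mean:
P(success) = 46/(46+58) = 46/104 = 0.4423

0.4423


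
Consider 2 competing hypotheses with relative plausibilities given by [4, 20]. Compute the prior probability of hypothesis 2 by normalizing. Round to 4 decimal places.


Sum of weights = 4 + 20 = 24
Normalized prior for H2 = 20 / 24
= 0.8333

0.8333


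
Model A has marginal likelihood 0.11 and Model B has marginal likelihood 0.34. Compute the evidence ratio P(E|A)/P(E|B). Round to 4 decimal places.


Evidence ratio = P(E|A) / P(E|B)
= 0.11 / 0.34
= 0.3235

0.3235


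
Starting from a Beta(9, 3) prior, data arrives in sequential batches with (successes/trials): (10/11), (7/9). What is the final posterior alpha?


In sequential Bayesian updating, we sum all successes.
Total successes = 17
Final alpha = 9 + 17 = 26

26


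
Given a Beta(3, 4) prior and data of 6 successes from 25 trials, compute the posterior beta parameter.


Number of failures = 25 - 6 = 19
Posterior beta = 4 + 19 = 23

23


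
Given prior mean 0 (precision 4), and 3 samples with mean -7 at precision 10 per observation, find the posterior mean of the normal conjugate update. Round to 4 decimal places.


The posterior mean is a precision-weighted average of prior and data.
Post. prec. = 4 + 30 = 34
Post. mean = (0 + -210)/34 = -210/34 = -6.1765

-6.1765


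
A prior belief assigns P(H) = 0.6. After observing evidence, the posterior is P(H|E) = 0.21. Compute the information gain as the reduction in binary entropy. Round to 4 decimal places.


H(prior) = -0.6*log2(0.6) - 0.4*log2(0.4)
= 0.971
H(post) = -0.21*log2(0.21) - 0.79*log2(0.79)
= 0.7415
IG = 0.971 - 0.7415 = 0.2295

0.2295


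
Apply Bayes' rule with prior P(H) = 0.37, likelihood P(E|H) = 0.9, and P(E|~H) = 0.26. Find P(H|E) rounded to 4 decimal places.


Step 1: Compute marginal P(E) = P(E|H)P(H) + P(E|~H)P(~H)
= 0.9*0.37 + 0.26*0.63 = 0.4968
Step 2: P(H|E) = P(E|H)P(H)/P(E) = 0.333/0.4968
= 0.6703

0.6703


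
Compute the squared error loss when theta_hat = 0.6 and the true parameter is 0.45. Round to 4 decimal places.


L = (theta_hat - theta_true)^2
= (0.6 - 0.45)^2
= 0.15^2 = 0.0225

0.0225


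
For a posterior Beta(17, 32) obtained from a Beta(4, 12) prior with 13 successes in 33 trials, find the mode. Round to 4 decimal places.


Mode = (alpha - 1) / (alpha + beta - 2)
= 16 / 47
= 0.3404

0.3404


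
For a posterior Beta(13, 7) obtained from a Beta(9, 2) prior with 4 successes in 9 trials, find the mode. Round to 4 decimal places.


Mode = (alpha - 1) / (alpha + beta - 2)
= 12 / 18
= 0.6667

0.6667


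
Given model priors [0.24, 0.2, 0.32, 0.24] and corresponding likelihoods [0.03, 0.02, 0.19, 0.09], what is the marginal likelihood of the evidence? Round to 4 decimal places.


P(E) = sum_i P(M_i) P(E|M_i)
= 0.0072 + 0.004 + 0.0608 + 0.0216
= 0.0936

0.0936


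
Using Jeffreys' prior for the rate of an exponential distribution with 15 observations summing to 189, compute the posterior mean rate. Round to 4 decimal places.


Jeffreys' prior leads to posterior Gamma(15, 189).
Mean = 15/189 = 0.0794

0.0794


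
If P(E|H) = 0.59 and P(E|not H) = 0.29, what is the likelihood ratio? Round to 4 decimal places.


Likelihood ratio = P(E|H) / P(E|not H)
= 0.59 / 0.29
= 2.0345

2.0345


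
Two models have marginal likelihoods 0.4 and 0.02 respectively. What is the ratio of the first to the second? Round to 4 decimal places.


Evidence ratio = 0.4 / 0.02
= 20.0

20.0


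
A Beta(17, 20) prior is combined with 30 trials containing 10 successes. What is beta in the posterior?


In conjugate updating:
beta_posterior = beta_prior + (n - k)
= 20 + (30 - 10)
= 20 + 20 = 40

40
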